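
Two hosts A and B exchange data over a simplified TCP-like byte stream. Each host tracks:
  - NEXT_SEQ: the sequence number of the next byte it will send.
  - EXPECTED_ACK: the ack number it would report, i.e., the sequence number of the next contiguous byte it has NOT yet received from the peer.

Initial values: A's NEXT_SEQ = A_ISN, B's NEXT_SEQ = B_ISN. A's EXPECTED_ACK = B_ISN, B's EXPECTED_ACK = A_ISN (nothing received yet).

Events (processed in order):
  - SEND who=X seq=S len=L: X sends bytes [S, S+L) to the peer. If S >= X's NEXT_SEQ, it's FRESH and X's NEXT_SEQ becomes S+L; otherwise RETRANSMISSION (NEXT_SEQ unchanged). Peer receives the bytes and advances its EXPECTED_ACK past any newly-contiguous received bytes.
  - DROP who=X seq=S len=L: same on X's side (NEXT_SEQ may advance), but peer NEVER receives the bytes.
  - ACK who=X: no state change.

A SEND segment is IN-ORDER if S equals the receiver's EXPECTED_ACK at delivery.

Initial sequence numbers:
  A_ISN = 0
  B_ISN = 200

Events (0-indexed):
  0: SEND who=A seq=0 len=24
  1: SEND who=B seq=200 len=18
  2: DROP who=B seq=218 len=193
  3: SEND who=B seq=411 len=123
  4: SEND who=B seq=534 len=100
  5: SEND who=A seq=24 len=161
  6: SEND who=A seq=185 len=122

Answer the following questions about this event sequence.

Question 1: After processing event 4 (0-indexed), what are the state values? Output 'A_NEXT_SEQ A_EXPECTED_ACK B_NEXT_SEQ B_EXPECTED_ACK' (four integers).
After event 0: A_seq=24 A_ack=200 B_seq=200 B_ack=24
After event 1: A_seq=24 A_ack=218 B_seq=218 B_ack=24
After event 2: A_seq=24 A_ack=218 B_seq=411 B_ack=24
After event 3: A_seq=24 A_ack=218 B_seq=534 B_ack=24
After event 4: A_seq=24 A_ack=218 B_seq=634 B_ack=24

24 218 634 24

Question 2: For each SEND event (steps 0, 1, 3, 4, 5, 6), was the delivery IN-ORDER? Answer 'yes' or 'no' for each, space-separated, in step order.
Step 0: SEND seq=0 -> in-order
Step 1: SEND seq=200 -> in-order
Step 3: SEND seq=411 -> out-of-order
Step 4: SEND seq=534 -> out-of-order
Step 5: SEND seq=24 -> in-order
Step 6: SEND seq=185 -> in-order

Answer: yes yes no no yes yes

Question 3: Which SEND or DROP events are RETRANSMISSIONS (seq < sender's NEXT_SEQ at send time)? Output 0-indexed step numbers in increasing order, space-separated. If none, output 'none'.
Answer: none

Derivation:
Step 0: SEND seq=0 -> fresh
Step 1: SEND seq=200 -> fresh
Step 2: DROP seq=218 -> fresh
Step 3: SEND seq=411 -> fresh
Step 4: SEND seq=534 -> fresh
Step 5: SEND seq=24 -> fresh
Step 6: SEND seq=185 -> fresh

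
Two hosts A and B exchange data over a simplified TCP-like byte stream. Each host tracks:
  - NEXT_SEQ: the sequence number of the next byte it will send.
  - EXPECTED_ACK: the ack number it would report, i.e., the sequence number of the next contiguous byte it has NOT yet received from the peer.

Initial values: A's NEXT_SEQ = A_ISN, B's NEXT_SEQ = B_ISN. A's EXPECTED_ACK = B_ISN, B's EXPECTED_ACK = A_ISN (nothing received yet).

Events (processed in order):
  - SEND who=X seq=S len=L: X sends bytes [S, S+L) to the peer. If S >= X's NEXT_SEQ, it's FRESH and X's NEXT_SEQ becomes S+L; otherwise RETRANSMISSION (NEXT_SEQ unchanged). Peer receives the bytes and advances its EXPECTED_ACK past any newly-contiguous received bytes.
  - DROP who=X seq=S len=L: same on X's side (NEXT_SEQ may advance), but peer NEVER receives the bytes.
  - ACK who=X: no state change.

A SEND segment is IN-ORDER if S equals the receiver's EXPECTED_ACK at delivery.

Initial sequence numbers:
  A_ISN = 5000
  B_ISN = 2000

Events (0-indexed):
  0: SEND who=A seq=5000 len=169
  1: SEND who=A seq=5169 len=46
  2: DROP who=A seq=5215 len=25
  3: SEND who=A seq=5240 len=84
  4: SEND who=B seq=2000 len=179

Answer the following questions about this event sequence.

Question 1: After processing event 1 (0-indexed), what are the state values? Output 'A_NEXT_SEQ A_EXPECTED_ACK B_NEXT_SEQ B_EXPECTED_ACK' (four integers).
After event 0: A_seq=5169 A_ack=2000 B_seq=2000 B_ack=5169
After event 1: A_seq=5215 A_ack=2000 B_seq=2000 B_ack=5215

5215 2000 2000 5215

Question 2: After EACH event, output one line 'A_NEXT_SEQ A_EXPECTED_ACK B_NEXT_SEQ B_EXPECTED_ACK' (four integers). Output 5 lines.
5169 2000 2000 5169
5215 2000 2000 5215
5240 2000 2000 5215
5324 2000 2000 5215
5324 2179 2179 5215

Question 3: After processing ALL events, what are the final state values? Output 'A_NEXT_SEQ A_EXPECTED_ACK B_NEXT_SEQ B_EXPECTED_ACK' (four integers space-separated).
After event 0: A_seq=5169 A_ack=2000 B_seq=2000 B_ack=5169
After event 1: A_seq=5215 A_ack=2000 B_seq=2000 B_ack=5215
After event 2: A_seq=5240 A_ack=2000 B_seq=2000 B_ack=5215
After event 3: A_seq=5324 A_ack=2000 B_seq=2000 B_ack=5215
After event 4: A_seq=5324 A_ack=2179 B_seq=2179 B_ack=5215

Answer: 5324 2179 2179 5215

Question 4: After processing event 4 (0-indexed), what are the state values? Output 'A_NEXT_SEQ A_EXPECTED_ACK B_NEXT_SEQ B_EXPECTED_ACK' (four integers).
After event 0: A_seq=5169 A_ack=2000 B_seq=2000 B_ack=5169
After event 1: A_seq=5215 A_ack=2000 B_seq=2000 B_ack=5215
After event 2: A_seq=5240 A_ack=2000 B_seq=2000 B_ack=5215
After event 3: A_seq=5324 A_ack=2000 B_seq=2000 B_ack=5215
After event 4: A_seq=5324 A_ack=2179 B_seq=2179 B_ack=5215

5324 2179 2179 5215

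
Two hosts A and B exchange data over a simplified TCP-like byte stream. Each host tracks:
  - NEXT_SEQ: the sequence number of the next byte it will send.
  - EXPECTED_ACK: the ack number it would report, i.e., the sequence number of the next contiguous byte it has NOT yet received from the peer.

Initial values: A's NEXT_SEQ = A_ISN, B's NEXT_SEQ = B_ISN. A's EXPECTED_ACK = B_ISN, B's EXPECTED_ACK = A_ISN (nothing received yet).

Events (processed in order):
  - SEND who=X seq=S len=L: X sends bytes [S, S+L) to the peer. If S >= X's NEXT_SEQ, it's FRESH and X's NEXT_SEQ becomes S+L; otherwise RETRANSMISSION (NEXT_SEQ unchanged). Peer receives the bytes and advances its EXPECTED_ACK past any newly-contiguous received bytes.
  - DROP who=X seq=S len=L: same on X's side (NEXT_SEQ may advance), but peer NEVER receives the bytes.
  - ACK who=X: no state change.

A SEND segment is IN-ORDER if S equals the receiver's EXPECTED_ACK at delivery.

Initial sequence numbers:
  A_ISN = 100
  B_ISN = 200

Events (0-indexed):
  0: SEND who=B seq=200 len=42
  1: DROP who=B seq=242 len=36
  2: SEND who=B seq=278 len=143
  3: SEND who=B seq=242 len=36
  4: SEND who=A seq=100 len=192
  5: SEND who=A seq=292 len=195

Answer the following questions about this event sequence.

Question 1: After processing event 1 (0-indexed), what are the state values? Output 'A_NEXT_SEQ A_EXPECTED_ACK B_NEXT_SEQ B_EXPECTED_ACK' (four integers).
After event 0: A_seq=100 A_ack=242 B_seq=242 B_ack=100
After event 1: A_seq=100 A_ack=242 B_seq=278 B_ack=100

100 242 278 100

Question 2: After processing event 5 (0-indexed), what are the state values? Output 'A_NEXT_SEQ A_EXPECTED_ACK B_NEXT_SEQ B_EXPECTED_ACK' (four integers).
After event 0: A_seq=100 A_ack=242 B_seq=242 B_ack=100
After event 1: A_seq=100 A_ack=242 B_seq=278 B_ack=100
After event 2: A_seq=100 A_ack=242 B_seq=421 B_ack=100
After event 3: A_seq=100 A_ack=421 B_seq=421 B_ack=100
After event 4: A_seq=292 A_ack=421 B_seq=421 B_ack=292
After event 5: A_seq=487 A_ack=421 B_seq=421 B_ack=487

487 421 421 487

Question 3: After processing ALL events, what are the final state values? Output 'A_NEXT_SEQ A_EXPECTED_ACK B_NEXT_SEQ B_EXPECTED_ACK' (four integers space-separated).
After event 0: A_seq=100 A_ack=242 B_seq=242 B_ack=100
After event 1: A_seq=100 A_ack=242 B_seq=278 B_ack=100
After event 2: A_seq=100 A_ack=242 B_seq=421 B_ack=100
After event 3: A_seq=100 A_ack=421 B_seq=421 B_ack=100
After event 4: A_seq=292 A_ack=421 B_seq=421 B_ack=292
After event 5: A_seq=487 A_ack=421 B_seq=421 B_ack=487

Answer: 487 421 421 487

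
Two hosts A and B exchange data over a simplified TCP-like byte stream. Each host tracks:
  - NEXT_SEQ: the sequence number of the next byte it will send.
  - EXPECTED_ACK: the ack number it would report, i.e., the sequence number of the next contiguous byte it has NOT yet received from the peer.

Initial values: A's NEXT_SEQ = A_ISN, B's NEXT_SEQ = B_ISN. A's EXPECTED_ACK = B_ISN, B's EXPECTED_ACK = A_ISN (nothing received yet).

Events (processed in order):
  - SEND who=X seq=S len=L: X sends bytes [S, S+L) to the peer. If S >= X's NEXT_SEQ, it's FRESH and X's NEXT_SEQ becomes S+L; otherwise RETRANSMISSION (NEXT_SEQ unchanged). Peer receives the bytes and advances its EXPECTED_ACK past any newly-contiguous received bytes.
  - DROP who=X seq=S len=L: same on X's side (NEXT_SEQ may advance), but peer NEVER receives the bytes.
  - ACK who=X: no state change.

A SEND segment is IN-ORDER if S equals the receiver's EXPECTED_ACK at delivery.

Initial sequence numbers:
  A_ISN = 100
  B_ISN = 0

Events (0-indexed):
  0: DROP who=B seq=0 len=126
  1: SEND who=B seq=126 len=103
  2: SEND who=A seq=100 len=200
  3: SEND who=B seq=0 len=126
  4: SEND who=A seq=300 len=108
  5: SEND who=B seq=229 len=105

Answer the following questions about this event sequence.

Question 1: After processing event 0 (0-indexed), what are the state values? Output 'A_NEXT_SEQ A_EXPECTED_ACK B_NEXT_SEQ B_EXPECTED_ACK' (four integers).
After event 0: A_seq=100 A_ack=0 B_seq=126 B_ack=100

100 0 126 100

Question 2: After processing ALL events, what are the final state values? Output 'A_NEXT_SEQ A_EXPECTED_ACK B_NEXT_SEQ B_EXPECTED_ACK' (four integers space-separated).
Answer: 408 334 334 408

Derivation:
After event 0: A_seq=100 A_ack=0 B_seq=126 B_ack=100
After event 1: A_seq=100 A_ack=0 B_seq=229 B_ack=100
After event 2: A_seq=300 A_ack=0 B_seq=229 B_ack=300
After event 3: A_seq=300 A_ack=229 B_seq=229 B_ack=300
After event 4: A_seq=408 A_ack=229 B_seq=229 B_ack=408
After event 5: A_seq=408 A_ack=334 B_seq=334 B_ack=408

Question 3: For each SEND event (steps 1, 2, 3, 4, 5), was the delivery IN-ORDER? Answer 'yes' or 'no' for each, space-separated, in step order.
Answer: no yes yes yes yes

Derivation:
Step 1: SEND seq=126 -> out-of-order
Step 2: SEND seq=100 -> in-order
Step 3: SEND seq=0 -> in-order
Step 4: SEND seq=300 -> in-order
Step 5: SEND seq=229 -> in-order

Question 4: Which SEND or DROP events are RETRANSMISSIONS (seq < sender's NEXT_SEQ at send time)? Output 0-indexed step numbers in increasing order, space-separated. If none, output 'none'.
Step 0: DROP seq=0 -> fresh
Step 1: SEND seq=126 -> fresh
Step 2: SEND seq=100 -> fresh
Step 3: SEND seq=0 -> retransmit
Step 4: SEND seq=300 -> fresh
Step 5: SEND seq=229 -> fresh

Answer: 3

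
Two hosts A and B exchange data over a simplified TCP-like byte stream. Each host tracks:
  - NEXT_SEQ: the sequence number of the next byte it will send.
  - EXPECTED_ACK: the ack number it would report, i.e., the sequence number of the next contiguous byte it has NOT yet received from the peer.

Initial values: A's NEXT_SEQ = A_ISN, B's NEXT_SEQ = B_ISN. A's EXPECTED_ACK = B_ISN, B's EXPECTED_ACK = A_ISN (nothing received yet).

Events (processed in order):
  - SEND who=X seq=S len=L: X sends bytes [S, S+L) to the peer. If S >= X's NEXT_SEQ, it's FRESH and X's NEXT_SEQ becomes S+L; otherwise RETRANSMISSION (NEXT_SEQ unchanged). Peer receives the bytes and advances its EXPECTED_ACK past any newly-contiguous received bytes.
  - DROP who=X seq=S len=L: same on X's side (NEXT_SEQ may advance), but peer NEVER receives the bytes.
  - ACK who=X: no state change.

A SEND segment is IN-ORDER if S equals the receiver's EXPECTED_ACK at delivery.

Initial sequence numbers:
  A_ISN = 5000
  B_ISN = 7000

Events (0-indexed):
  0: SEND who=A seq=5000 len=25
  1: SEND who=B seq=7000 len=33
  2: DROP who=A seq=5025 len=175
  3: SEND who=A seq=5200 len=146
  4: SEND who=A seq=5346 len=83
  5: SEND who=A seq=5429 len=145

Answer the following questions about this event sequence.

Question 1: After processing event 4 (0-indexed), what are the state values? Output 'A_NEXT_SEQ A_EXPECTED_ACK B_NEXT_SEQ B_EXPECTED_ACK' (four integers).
After event 0: A_seq=5025 A_ack=7000 B_seq=7000 B_ack=5025
After event 1: A_seq=5025 A_ack=7033 B_seq=7033 B_ack=5025
After event 2: A_seq=5200 A_ack=7033 B_seq=7033 B_ack=5025
After event 3: A_seq=5346 A_ack=7033 B_seq=7033 B_ack=5025
After event 4: A_seq=5429 A_ack=7033 B_seq=7033 B_ack=5025

5429 7033 7033 5025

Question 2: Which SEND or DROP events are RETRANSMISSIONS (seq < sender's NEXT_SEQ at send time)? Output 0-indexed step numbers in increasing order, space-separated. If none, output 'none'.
Answer: none

Derivation:
Step 0: SEND seq=5000 -> fresh
Step 1: SEND seq=7000 -> fresh
Step 2: DROP seq=5025 -> fresh
Step 3: SEND seq=5200 -> fresh
Step 4: SEND seq=5346 -> fresh
Step 5: SEND seq=5429 -> fresh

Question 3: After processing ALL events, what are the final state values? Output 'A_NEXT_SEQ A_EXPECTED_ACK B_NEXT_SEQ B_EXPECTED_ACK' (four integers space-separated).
After event 0: A_seq=5025 A_ack=7000 B_seq=7000 B_ack=5025
After event 1: A_seq=5025 A_ack=7033 B_seq=7033 B_ack=5025
After event 2: A_seq=5200 A_ack=7033 B_seq=7033 B_ack=5025
After event 3: A_seq=5346 A_ack=7033 B_seq=7033 B_ack=5025
After event 4: A_seq=5429 A_ack=7033 B_seq=7033 B_ack=5025
After event 5: A_seq=5574 A_ack=7033 B_seq=7033 B_ack=5025

Answer: 5574 7033 7033 5025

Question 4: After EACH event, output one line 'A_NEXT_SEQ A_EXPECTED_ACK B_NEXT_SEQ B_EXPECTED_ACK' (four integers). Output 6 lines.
5025 7000 7000 5025
5025 7033 7033 5025
5200 7033 7033 5025
5346 7033 7033 5025
5429 7033 7033 5025
5574 7033 7033 5025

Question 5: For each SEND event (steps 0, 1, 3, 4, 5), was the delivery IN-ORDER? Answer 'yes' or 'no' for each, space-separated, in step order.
Answer: yes yes no no no

Derivation:
Step 0: SEND seq=5000 -> in-order
Step 1: SEND seq=7000 -> in-order
Step 3: SEND seq=5200 -> out-of-order
Step 4: SEND seq=5346 -> out-of-order
Step 5: SEND seq=5429 -> out-of-order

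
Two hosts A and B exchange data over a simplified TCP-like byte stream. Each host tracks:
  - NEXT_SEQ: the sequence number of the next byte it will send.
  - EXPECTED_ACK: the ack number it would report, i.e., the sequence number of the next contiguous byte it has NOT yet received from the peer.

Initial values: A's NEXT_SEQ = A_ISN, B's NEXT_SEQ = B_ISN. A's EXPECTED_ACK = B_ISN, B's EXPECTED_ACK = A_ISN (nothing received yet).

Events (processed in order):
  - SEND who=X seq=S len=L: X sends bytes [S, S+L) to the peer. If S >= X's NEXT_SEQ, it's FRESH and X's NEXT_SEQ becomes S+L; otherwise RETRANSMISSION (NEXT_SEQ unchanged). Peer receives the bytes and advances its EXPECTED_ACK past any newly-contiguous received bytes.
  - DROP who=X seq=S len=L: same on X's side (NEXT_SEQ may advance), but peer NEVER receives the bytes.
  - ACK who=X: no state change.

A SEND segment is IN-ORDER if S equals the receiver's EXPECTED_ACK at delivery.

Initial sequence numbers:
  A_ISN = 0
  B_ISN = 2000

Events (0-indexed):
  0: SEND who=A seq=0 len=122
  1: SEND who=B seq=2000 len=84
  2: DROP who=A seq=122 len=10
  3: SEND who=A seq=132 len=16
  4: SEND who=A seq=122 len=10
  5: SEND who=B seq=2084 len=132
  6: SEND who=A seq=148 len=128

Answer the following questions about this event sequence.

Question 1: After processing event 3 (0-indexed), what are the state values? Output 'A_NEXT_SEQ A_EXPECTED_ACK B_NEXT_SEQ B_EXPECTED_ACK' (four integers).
After event 0: A_seq=122 A_ack=2000 B_seq=2000 B_ack=122
After event 1: A_seq=122 A_ack=2084 B_seq=2084 B_ack=122
After event 2: A_seq=132 A_ack=2084 B_seq=2084 B_ack=122
After event 3: A_seq=148 A_ack=2084 B_seq=2084 B_ack=122

148 2084 2084 122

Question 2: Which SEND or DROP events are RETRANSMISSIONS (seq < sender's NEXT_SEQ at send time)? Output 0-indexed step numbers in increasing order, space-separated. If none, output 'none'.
Step 0: SEND seq=0 -> fresh
Step 1: SEND seq=2000 -> fresh
Step 2: DROP seq=122 -> fresh
Step 3: SEND seq=132 -> fresh
Step 4: SEND seq=122 -> retransmit
Step 5: SEND seq=2084 -> fresh
Step 6: SEND seq=148 -> fresh

Answer: 4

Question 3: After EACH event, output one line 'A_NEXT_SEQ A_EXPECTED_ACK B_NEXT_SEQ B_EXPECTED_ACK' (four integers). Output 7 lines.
122 2000 2000 122
122 2084 2084 122
132 2084 2084 122
148 2084 2084 122
148 2084 2084 148
148 2216 2216 148
276 2216 2216 276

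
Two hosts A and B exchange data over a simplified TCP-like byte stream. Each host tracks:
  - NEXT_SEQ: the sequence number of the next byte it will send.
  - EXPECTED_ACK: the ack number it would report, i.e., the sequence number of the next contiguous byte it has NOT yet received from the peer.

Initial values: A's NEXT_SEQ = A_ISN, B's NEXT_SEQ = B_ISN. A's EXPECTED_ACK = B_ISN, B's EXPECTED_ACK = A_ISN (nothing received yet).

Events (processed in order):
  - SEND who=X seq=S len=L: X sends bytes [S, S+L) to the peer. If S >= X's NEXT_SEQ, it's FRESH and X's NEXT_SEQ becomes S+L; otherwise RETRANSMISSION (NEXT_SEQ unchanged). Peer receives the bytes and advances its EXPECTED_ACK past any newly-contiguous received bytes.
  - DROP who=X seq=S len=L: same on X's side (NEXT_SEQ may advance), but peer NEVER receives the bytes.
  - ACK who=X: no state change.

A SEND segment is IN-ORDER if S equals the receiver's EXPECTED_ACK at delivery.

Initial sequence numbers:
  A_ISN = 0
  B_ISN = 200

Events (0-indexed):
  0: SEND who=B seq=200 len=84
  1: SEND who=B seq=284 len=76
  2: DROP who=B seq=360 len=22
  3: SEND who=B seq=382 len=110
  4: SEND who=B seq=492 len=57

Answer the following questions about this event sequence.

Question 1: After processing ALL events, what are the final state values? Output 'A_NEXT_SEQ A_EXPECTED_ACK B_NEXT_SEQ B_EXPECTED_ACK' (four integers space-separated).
Answer: 0 360 549 0

Derivation:
After event 0: A_seq=0 A_ack=284 B_seq=284 B_ack=0
After event 1: A_seq=0 A_ack=360 B_seq=360 B_ack=0
After event 2: A_seq=0 A_ack=360 B_seq=382 B_ack=0
After event 3: A_seq=0 A_ack=360 B_seq=492 B_ack=0
After event 4: A_seq=0 A_ack=360 B_seq=549 B_ack=0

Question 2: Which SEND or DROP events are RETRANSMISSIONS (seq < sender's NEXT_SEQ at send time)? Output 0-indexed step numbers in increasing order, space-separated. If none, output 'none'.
Answer: none

Derivation:
Step 0: SEND seq=200 -> fresh
Step 1: SEND seq=284 -> fresh
Step 2: DROP seq=360 -> fresh
Step 3: SEND seq=382 -> fresh
Step 4: SEND seq=492 -> fresh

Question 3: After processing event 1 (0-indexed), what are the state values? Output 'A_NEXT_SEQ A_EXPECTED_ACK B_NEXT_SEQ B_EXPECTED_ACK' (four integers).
After event 0: A_seq=0 A_ack=284 B_seq=284 B_ack=0
After event 1: A_seq=0 A_ack=360 B_seq=360 B_ack=0

0 360 360 0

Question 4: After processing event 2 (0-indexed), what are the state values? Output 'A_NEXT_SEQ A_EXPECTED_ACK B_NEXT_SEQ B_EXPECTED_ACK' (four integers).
After event 0: A_seq=0 A_ack=284 B_seq=284 B_ack=0
After event 1: A_seq=0 A_ack=360 B_seq=360 B_ack=0
After event 2: A_seq=0 A_ack=360 B_seq=382 B_ack=0

0 360 382 0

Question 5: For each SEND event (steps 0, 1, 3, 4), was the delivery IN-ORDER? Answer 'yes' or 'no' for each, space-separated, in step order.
Answer: yes yes no no

Derivation:
Step 0: SEND seq=200 -> in-order
Step 1: SEND seq=284 -> in-order
Step 3: SEND seq=382 -> out-of-order
Step 4: SEND seq=492 -> out-of-order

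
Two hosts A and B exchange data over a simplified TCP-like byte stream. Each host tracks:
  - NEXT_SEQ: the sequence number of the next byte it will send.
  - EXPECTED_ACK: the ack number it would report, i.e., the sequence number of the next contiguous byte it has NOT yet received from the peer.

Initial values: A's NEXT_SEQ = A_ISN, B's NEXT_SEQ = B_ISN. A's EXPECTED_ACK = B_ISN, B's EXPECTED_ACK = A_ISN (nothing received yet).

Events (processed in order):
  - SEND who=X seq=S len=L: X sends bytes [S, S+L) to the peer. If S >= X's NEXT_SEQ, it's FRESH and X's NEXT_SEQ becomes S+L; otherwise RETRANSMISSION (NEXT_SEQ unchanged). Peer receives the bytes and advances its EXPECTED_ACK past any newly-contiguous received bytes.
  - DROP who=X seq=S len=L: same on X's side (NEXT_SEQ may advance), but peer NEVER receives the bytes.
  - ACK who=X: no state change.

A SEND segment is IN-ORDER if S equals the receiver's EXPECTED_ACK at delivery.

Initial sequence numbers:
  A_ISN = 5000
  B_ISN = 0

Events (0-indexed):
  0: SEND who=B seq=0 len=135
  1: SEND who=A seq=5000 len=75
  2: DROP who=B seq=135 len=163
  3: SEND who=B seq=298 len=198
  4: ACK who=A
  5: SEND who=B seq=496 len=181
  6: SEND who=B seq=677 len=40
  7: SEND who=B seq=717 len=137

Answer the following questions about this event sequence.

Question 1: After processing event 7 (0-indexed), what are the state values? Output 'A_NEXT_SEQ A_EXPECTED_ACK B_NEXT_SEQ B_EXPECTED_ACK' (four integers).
After event 0: A_seq=5000 A_ack=135 B_seq=135 B_ack=5000
After event 1: A_seq=5075 A_ack=135 B_seq=135 B_ack=5075
After event 2: A_seq=5075 A_ack=135 B_seq=298 B_ack=5075
After event 3: A_seq=5075 A_ack=135 B_seq=496 B_ack=5075
After event 4: A_seq=5075 A_ack=135 B_seq=496 B_ack=5075
After event 5: A_seq=5075 A_ack=135 B_seq=677 B_ack=5075
After event 6: A_seq=5075 A_ack=135 B_seq=717 B_ack=5075
After event 7: A_seq=5075 A_ack=135 B_seq=854 B_ack=5075

5075 135 854 5075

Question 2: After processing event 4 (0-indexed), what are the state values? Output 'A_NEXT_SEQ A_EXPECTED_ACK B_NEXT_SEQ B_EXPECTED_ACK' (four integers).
After event 0: A_seq=5000 A_ack=135 B_seq=135 B_ack=5000
After event 1: A_seq=5075 A_ack=135 B_seq=135 B_ack=5075
After event 2: A_seq=5075 A_ack=135 B_seq=298 B_ack=5075
After event 3: A_seq=5075 A_ack=135 B_seq=496 B_ack=5075
After event 4: A_seq=5075 A_ack=135 B_seq=496 B_ack=5075

5075 135 496 5075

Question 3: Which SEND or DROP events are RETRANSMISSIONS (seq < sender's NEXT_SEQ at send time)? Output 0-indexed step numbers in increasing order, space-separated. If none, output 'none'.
Answer: none

Derivation:
Step 0: SEND seq=0 -> fresh
Step 1: SEND seq=5000 -> fresh
Step 2: DROP seq=135 -> fresh
Step 3: SEND seq=298 -> fresh
Step 5: SEND seq=496 -> fresh
Step 6: SEND seq=677 -> fresh
Step 7: SEND seq=717 -> fresh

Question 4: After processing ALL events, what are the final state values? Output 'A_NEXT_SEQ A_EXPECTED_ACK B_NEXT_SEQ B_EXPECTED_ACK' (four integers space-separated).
After event 0: A_seq=5000 A_ack=135 B_seq=135 B_ack=5000
After event 1: A_seq=5075 A_ack=135 B_seq=135 B_ack=5075
After event 2: A_seq=5075 A_ack=135 B_seq=298 B_ack=5075
After event 3: A_seq=5075 A_ack=135 B_seq=496 B_ack=5075
After event 4: A_seq=5075 A_ack=135 B_seq=496 B_ack=5075
After event 5: A_seq=5075 A_ack=135 B_seq=677 B_ack=5075
After event 6: A_seq=5075 A_ack=135 B_seq=717 B_ack=5075
After event 7: A_seq=5075 A_ack=135 B_seq=854 B_ack=5075

Answer: 5075 135 854 5075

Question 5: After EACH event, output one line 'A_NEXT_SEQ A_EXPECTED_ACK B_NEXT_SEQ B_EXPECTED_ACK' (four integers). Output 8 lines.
5000 135 135 5000
5075 135 135 5075
5075 135 298 5075
5075 135 496 5075
5075 135 496 5075
5075 135 677 5075
5075 135 717 5075
5075 135 854 5075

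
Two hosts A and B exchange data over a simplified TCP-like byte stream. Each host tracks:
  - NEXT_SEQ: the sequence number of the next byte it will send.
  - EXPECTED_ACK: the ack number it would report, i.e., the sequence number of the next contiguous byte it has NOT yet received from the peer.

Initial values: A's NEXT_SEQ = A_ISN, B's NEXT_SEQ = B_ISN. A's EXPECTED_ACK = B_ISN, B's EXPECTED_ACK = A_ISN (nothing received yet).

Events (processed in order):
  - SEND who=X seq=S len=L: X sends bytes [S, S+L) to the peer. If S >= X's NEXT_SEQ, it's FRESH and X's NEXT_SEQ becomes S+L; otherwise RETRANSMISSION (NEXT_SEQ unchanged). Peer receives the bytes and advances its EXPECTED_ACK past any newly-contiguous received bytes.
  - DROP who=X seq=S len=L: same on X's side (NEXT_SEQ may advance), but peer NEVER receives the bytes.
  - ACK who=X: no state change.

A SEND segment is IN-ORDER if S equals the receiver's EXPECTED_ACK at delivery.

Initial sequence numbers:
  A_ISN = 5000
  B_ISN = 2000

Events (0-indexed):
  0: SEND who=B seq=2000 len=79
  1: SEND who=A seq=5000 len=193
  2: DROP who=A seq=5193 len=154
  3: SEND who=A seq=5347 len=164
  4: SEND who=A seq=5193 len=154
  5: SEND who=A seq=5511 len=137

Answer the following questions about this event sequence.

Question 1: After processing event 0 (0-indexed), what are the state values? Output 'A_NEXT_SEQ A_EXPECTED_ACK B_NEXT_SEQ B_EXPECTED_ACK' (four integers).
After event 0: A_seq=5000 A_ack=2079 B_seq=2079 B_ack=5000

5000 2079 2079 5000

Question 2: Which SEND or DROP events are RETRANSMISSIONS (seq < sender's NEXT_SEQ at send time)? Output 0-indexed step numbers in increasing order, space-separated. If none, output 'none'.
Answer: 4

Derivation:
Step 0: SEND seq=2000 -> fresh
Step 1: SEND seq=5000 -> fresh
Step 2: DROP seq=5193 -> fresh
Step 3: SEND seq=5347 -> fresh
Step 4: SEND seq=5193 -> retransmit
Step 5: SEND seq=5511 -> fresh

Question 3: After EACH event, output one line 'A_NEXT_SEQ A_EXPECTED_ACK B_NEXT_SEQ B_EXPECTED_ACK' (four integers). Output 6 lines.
5000 2079 2079 5000
5193 2079 2079 5193
5347 2079 2079 5193
5511 2079 2079 5193
5511 2079 2079 5511
5648 2079 2079 5648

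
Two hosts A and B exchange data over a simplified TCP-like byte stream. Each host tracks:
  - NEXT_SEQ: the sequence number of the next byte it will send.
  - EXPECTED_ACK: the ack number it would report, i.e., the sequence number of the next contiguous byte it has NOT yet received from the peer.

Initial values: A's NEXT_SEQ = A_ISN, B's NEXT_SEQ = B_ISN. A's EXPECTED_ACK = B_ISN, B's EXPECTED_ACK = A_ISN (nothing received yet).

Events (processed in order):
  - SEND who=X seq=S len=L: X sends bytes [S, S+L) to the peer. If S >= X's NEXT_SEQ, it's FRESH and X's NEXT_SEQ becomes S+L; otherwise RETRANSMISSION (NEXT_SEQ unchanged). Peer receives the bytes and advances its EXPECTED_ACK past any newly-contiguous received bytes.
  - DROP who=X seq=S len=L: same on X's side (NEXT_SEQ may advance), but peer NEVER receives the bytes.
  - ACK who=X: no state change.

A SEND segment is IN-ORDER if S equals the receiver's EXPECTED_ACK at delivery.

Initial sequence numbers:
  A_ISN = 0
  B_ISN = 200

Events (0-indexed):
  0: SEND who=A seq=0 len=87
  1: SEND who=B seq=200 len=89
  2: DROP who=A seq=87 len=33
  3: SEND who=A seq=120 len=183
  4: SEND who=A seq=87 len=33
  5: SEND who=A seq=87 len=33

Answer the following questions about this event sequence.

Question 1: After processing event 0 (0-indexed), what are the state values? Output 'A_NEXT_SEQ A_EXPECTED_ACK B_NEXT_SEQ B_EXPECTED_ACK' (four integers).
After event 0: A_seq=87 A_ack=200 B_seq=200 B_ack=87

87 200 200 87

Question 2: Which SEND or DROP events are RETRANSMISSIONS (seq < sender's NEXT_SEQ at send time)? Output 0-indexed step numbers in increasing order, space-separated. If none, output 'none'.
Step 0: SEND seq=0 -> fresh
Step 1: SEND seq=200 -> fresh
Step 2: DROP seq=87 -> fresh
Step 3: SEND seq=120 -> fresh
Step 4: SEND seq=87 -> retransmit
Step 5: SEND seq=87 -> retransmit

Answer: 4 5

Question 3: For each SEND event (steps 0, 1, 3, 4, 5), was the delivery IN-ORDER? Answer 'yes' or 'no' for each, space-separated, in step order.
Step 0: SEND seq=0 -> in-order
Step 1: SEND seq=200 -> in-order
Step 3: SEND seq=120 -> out-of-order
Step 4: SEND seq=87 -> in-order
Step 5: SEND seq=87 -> out-of-order

Answer: yes yes no yes no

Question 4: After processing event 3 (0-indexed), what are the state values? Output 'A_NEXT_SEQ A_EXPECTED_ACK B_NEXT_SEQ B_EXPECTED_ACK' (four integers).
After event 0: A_seq=87 A_ack=200 B_seq=200 B_ack=87
After event 1: A_seq=87 A_ack=289 B_seq=289 B_ack=87
After event 2: A_seq=120 A_ack=289 B_seq=289 B_ack=87
After event 3: A_seq=303 A_ack=289 B_seq=289 B_ack=87

303 289 289 87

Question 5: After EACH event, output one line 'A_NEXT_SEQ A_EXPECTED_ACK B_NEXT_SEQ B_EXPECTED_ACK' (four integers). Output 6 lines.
87 200 200 87
87 289 289 87
120 289 289 87
303 289 289 87
303 289 289 303
303 289 289 303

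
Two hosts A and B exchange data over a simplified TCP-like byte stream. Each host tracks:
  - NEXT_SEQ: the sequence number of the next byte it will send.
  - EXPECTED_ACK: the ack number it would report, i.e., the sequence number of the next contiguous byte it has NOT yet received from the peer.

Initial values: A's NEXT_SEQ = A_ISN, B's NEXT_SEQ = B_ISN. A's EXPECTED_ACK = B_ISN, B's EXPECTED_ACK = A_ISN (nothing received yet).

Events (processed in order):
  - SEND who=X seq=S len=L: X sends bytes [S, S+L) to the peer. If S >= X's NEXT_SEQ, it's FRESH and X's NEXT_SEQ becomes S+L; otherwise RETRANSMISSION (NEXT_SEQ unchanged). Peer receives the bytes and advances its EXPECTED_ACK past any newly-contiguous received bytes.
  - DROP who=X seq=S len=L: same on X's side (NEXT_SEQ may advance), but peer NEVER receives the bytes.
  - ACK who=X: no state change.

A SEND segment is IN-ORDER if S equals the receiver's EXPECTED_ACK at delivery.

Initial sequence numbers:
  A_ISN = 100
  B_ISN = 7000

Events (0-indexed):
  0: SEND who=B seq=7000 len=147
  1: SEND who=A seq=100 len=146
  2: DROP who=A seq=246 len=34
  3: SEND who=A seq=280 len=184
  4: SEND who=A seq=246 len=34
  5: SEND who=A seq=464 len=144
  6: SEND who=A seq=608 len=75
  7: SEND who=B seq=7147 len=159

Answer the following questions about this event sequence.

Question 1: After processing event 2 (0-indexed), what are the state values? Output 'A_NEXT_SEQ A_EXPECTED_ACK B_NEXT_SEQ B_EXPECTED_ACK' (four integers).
After event 0: A_seq=100 A_ack=7147 B_seq=7147 B_ack=100
After event 1: A_seq=246 A_ack=7147 B_seq=7147 B_ack=246
After event 2: A_seq=280 A_ack=7147 B_seq=7147 B_ack=246

280 7147 7147 246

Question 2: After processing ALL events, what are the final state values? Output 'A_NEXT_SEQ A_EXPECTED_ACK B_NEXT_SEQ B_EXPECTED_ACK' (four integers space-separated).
After event 0: A_seq=100 A_ack=7147 B_seq=7147 B_ack=100
After event 1: A_seq=246 A_ack=7147 B_seq=7147 B_ack=246
After event 2: A_seq=280 A_ack=7147 B_seq=7147 B_ack=246
After event 3: A_seq=464 A_ack=7147 B_seq=7147 B_ack=246
After event 4: A_seq=464 A_ack=7147 B_seq=7147 B_ack=464
After event 5: A_seq=608 A_ack=7147 B_seq=7147 B_ack=608
After event 6: A_seq=683 A_ack=7147 B_seq=7147 B_ack=683
After event 7: A_seq=683 A_ack=7306 B_seq=7306 B_ack=683

Answer: 683 7306 7306 683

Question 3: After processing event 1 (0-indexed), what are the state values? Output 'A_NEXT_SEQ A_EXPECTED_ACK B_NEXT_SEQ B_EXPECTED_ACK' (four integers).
After event 0: A_seq=100 A_ack=7147 B_seq=7147 B_ack=100
After event 1: A_seq=246 A_ack=7147 B_seq=7147 B_ack=246

246 7147 7147 246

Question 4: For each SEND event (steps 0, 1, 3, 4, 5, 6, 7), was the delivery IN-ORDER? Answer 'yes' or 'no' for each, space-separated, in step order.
Step 0: SEND seq=7000 -> in-order
Step 1: SEND seq=100 -> in-order
Step 3: SEND seq=280 -> out-of-order
Step 4: SEND seq=246 -> in-order
Step 5: SEND seq=464 -> in-order
Step 6: SEND seq=608 -> in-order
Step 7: SEND seq=7147 -> in-order

Answer: yes yes no yes yes yes yes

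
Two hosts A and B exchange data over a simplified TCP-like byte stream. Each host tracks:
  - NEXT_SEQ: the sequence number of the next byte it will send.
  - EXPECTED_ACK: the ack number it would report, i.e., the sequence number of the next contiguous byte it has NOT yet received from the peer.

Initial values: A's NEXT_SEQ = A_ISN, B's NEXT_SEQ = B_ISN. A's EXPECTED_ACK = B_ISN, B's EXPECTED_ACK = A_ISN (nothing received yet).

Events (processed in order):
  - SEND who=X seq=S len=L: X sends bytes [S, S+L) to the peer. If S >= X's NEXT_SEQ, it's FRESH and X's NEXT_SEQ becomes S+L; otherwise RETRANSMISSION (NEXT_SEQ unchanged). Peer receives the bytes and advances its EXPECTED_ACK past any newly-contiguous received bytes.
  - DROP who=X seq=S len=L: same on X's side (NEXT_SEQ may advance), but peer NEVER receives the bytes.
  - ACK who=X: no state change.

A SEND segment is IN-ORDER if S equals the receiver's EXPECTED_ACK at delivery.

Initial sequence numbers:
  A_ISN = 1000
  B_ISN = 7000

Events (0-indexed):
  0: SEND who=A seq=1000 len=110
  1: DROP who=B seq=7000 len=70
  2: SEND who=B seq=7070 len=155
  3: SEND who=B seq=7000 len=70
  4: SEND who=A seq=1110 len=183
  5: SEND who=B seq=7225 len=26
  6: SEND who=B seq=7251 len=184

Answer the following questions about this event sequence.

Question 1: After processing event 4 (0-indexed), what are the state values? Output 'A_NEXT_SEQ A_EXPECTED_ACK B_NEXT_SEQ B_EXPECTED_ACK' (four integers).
After event 0: A_seq=1110 A_ack=7000 B_seq=7000 B_ack=1110
After event 1: A_seq=1110 A_ack=7000 B_seq=7070 B_ack=1110
After event 2: A_seq=1110 A_ack=7000 B_seq=7225 B_ack=1110
After event 3: A_seq=1110 A_ack=7225 B_seq=7225 B_ack=1110
After event 4: A_seq=1293 A_ack=7225 B_seq=7225 B_ack=1293

1293 7225 7225 1293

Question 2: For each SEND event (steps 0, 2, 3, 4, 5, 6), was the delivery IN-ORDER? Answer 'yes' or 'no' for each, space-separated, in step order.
Answer: yes no yes yes yes yes

Derivation:
Step 0: SEND seq=1000 -> in-order
Step 2: SEND seq=7070 -> out-of-order
Step 3: SEND seq=7000 -> in-order
Step 4: SEND seq=1110 -> in-order
Step 5: SEND seq=7225 -> in-order
Step 6: SEND seq=7251 -> in-order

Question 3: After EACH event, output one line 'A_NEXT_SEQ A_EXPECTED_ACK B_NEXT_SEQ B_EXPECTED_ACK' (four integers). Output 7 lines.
1110 7000 7000 1110
1110 7000 7070 1110
1110 7000 7225 1110
1110 7225 7225 1110
1293 7225 7225 1293
1293 7251 7251 1293
1293 7435 7435 1293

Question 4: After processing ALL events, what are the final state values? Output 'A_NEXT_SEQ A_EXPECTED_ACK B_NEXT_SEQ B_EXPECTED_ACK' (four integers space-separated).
Answer: 1293 7435 7435 1293

Derivation:
After event 0: A_seq=1110 A_ack=7000 B_seq=7000 B_ack=1110
After event 1: A_seq=1110 A_ack=7000 B_seq=7070 B_ack=1110
After event 2: A_seq=1110 A_ack=7000 B_seq=7225 B_ack=1110
After event 3: A_seq=1110 A_ack=7225 B_seq=7225 B_ack=1110
After event 4: A_seq=1293 A_ack=7225 B_seq=7225 B_ack=1293
After event 5: A_seq=1293 A_ack=7251 B_seq=7251 B_ack=1293
After event 6: A_seq=1293 A_ack=7435 B_seq=7435 B_ack=1293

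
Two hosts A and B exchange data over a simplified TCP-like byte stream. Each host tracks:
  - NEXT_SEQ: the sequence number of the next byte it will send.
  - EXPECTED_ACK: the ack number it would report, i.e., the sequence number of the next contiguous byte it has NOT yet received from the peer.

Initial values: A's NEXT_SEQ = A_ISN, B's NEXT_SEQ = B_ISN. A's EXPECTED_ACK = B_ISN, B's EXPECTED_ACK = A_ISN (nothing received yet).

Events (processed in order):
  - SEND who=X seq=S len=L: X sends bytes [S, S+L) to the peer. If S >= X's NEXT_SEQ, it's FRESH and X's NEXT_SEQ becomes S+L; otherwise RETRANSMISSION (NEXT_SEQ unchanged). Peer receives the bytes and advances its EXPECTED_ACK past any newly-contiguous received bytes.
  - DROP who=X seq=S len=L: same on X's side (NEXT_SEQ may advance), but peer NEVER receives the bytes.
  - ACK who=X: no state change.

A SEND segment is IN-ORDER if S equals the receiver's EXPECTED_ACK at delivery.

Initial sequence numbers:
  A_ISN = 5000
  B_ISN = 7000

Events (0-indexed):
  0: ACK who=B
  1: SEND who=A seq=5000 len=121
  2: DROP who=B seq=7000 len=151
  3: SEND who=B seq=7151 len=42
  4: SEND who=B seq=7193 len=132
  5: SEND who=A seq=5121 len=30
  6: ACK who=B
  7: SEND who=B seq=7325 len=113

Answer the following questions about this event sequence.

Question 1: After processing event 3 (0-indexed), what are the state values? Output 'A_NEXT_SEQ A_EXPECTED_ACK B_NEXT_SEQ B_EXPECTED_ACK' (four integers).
After event 0: A_seq=5000 A_ack=7000 B_seq=7000 B_ack=5000
After event 1: A_seq=5121 A_ack=7000 B_seq=7000 B_ack=5121
After event 2: A_seq=5121 A_ack=7000 B_seq=7151 B_ack=5121
After event 3: A_seq=5121 A_ack=7000 B_seq=7193 B_ack=5121

5121 7000 7193 5121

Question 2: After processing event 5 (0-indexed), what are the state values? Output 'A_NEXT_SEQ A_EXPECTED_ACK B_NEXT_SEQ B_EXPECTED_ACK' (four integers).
After event 0: A_seq=5000 A_ack=7000 B_seq=7000 B_ack=5000
After event 1: A_seq=5121 A_ack=7000 B_seq=7000 B_ack=5121
After event 2: A_seq=5121 A_ack=7000 B_seq=7151 B_ack=5121
After event 3: A_seq=5121 A_ack=7000 B_seq=7193 B_ack=5121
After event 4: A_seq=5121 A_ack=7000 B_seq=7325 B_ack=5121
After event 5: A_seq=5151 A_ack=7000 B_seq=7325 B_ack=5151

5151 7000 7325 5151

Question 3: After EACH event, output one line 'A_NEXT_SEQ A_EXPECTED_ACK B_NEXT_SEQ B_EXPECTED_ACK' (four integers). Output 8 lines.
5000 7000 7000 5000
5121 7000 7000 5121
5121 7000 7151 5121
5121 7000 7193 5121
5121 7000 7325 5121
5151 7000 7325 5151
5151 7000 7325 5151
5151 7000 7438 5151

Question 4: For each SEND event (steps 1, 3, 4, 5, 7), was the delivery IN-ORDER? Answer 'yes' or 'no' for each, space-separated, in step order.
Answer: yes no no yes no

Derivation:
Step 1: SEND seq=5000 -> in-order
Step 3: SEND seq=7151 -> out-of-order
Step 4: SEND seq=7193 -> out-of-order
Step 5: SEND seq=5121 -> in-order
Step 7: SEND seq=7325 -> out-of-order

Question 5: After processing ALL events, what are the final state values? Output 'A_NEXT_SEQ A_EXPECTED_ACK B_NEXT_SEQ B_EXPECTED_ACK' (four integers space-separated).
After event 0: A_seq=5000 A_ack=7000 B_seq=7000 B_ack=5000
After event 1: A_seq=5121 A_ack=7000 B_seq=7000 B_ack=5121
After event 2: A_seq=5121 A_ack=7000 B_seq=7151 B_ack=5121
After event 3: A_seq=5121 A_ack=7000 B_seq=7193 B_ack=5121
After event 4: A_seq=5121 A_ack=7000 B_seq=7325 B_ack=5121
After event 5: A_seq=5151 A_ack=7000 B_seq=7325 B_ack=5151
After event 6: A_seq=5151 A_ack=7000 B_seq=7325 B_ack=5151
After event 7: A_seq=5151 A_ack=7000 B_seq=7438 B_ack=5151

Answer: 5151 7000 7438 5151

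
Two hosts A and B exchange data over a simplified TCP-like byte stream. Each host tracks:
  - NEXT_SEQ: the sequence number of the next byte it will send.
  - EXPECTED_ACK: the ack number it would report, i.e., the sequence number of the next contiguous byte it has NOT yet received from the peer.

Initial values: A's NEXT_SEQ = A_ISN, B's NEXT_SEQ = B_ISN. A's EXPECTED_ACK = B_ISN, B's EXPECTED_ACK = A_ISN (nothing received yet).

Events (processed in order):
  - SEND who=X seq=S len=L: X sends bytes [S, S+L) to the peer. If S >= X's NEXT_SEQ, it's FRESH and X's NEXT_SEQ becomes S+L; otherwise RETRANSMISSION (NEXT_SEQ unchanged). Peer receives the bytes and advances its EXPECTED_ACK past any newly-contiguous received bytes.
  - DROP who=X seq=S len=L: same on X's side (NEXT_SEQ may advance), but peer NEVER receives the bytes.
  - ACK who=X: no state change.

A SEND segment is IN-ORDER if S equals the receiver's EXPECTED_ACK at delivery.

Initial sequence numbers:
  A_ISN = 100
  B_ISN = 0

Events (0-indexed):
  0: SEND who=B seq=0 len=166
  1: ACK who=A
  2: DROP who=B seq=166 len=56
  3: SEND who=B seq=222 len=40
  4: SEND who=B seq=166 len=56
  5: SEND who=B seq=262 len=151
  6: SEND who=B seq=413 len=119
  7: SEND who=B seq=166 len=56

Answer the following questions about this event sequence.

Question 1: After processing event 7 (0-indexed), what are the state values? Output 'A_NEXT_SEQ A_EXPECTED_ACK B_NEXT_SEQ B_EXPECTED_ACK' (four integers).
After event 0: A_seq=100 A_ack=166 B_seq=166 B_ack=100
After event 1: A_seq=100 A_ack=166 B_seq=166 B_ack=100
After event 2: A_seq=100 A_ack=166 B_seq=222 B_ack=100
After event 3: A_seq=100 A_ack=166 B_seq=262 B_ack=100
After event 4: A_seq=100 A_ack=262 B_seq=262 B_ack=100
After event 5: A_seq=100 A_ack=413 B_seq=413 B_ack=100
After event 6: A_seq=100 A_ack=532 B_seq=532 B_ack=100
After event 7: A_seq=100 A_ack=532 B_seq=532 B_ack=100

100 532 532 100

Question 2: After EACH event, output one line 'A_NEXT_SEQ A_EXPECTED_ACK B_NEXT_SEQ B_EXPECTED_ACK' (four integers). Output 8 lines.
100 166 166 100
100 166 166 100
100 166 222 100
100 166 262 100
100 262 262 100
100 413 413 100
100 532 532 100
100 532 532 100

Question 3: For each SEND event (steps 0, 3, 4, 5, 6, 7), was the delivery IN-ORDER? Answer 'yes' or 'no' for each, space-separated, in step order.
Step 0: SEND seq=0 -> in-order
Step 3: SEND seq=222 -> out-of-order
Step 4: SEND seq=166 -> in-order
Step 5: SEND seq=262 -> in-order
Step 6: SEND seq=413 -> in-order
Step 7: SEND seq=166 -> out-of-order

Answer: yes no yes yes yes no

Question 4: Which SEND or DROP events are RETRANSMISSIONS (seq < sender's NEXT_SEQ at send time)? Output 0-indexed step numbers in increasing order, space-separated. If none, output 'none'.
Step 0: SEND seq=0 -> fresh
Step 2: DROP seq=166 -> fresh
Step 3: SEND seq=222 -> fresh
Step 4: SEND seq=166 -> retransmit
Step 5: SEND seq=262 -> fresh
Step 6: SEND seq=413 -> fresh
Step 7: SEND seq=166 -> retransmit

Answer: 4 7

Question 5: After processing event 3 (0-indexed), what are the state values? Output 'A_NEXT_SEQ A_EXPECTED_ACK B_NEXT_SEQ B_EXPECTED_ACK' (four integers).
After event 0: A_seq=100 A_ack=166 B_seq=166 B_ack=100
After event 1: A_seq=100 A_ack=166 B_seq=166 B_ack=100
After event 2: A_seq=100 A_ack=166 B_seq=222 B_ack=100
After event 3: A_seq=100 A_ack=166 B_seq=262 B_ack=100

100 166 262 100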